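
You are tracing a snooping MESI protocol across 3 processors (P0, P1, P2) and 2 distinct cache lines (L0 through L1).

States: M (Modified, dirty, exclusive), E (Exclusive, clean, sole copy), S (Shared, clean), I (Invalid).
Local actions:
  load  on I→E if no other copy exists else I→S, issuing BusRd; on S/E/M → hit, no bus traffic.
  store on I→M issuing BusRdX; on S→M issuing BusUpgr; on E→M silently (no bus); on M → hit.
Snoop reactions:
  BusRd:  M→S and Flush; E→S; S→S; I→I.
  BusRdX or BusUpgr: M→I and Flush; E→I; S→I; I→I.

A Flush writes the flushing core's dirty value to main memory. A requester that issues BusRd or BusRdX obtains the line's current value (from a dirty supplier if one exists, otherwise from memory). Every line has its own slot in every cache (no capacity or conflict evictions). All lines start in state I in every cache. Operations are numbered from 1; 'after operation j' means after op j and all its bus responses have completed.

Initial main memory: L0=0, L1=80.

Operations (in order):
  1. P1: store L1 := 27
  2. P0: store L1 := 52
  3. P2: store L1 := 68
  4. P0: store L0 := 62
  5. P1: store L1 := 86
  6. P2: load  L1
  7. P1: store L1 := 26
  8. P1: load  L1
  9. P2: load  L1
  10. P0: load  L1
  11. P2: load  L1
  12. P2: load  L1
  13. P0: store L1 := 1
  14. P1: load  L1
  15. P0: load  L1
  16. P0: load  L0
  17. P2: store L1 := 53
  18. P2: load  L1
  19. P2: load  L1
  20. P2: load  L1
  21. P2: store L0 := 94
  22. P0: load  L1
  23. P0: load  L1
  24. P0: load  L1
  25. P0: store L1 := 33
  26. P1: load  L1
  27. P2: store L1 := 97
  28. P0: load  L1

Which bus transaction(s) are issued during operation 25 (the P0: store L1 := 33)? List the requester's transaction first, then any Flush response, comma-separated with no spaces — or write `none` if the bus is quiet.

1. P1: store L1 := 27  bus=[BusRdX]  L1: P0=I P1=M P2=I  mem[L1]=80
2. P0: store L1 := 52  bus=[BusRdX,Flush]  L1: P0=M P1=I P2=I  mem[L1]=27
3. P2: store L1 := 68  bus=[BusRdX,Flush]  L1: P0=I P1=I P2=M  mem[L1]=52
4. P0: store L0 := 62  bus=[BusRdX]  L0: P0=M P1=I P2=I  mem[L0]=0
5. P1: store L1 := 86  bus=[BusRdX,Flush]  L1: P0=I P1=M P2=I  mem[L1]=68
6. P2: load  L1  bus=[BusRd,Flush]  L1: P0=I P1=S P2=S  mem[L1]=86
7. P1: store L1 := 26  bus=[BusUpgr]  L1: P0=I P1=M P2=I  mem[L1]=86
8. P1: load  L1  bus=[-]  L1: P0=I P1=M P2=I  mem[L1]=86
9. P2: load  L1  bus=[BusRd,Flush]  L1: P0=I P1=S P2=S  mem[L1]=26
10. P0: load  L1  bus=[BusRd]  L1: P0=S P1=S P2=S  mem[L1]=26
11. P2: load  L1  bus=[-]  L1: P0=S P1=S P2=S  mem[L1]=26
12. P2: load  L1  bus=[-]  L1: P0=S P1=S P2=S  mem[L1]=26
13. P0: store L1 := 1  bus=[BusUpgr]  L1: P0=M P1=I P2=I  mem[L1]=26
14. P1: load  L1  bus=[BusRd,Flush]  L1: P0=S P1=S P2=I  mem[L1]=1
15. P0: load  L1  bus=[-]  L1: P0=S P1=S P2=I  mem[L1]=1
16. P0: load  L0  bus=[-]  L0: P0=M P1=I P2=I  mem[L0]=0
17. P2: store L1 := 53  bus=[BusRdX]  L1: P0=I P1=I P2=M  mem[L1]=1
18. P2: load  L1  bus=[-]  L1: P0=I P1=I P2=M  mem[L1]=1
19. P2: load  L1  bus=[-]  L1: P0=I P1=I P2=M  mem[L1]=1
20. P2: load  L1  bus=[-]  L1: P0=I P1=I P2=M  mem[L1]=1
21. P2: store L0 := 94  bus=[BusRdX,Flush]  L0: P0=I P1=I P2=M  mem[L0]=62
22. P0: load  L1  bus=[BusRd,Flush]  L1: P0=S P1=I P2=S  mem[L1]=53
23. P0: load  L1  bus=[-]  L1: P0=S P1=I P2=S  mem[L1]=53
24. P0: load  L1  bus=[-]  L1: P0=S P1=I P2=S  mem[L1]=53
25. P0: store L1 := 33  bus=[BusUpgr]  L1: P0=M P1=I P2=I  mem[L1]=53
26. P1: load  L1  bus=[BusRd,Flush]  L1: P0=S P1=S P2=I  mem[L1]=33
27. P2: store L1 := 97  bus=[BusRdX]  L1: P0=I P1=I P2=M  mem[L1]=33
28. P0: load  L1  bus=[BusRd,Flush]  L1: P0=S P1=I P2=S  mem[L1]=97

bus = BusUpgr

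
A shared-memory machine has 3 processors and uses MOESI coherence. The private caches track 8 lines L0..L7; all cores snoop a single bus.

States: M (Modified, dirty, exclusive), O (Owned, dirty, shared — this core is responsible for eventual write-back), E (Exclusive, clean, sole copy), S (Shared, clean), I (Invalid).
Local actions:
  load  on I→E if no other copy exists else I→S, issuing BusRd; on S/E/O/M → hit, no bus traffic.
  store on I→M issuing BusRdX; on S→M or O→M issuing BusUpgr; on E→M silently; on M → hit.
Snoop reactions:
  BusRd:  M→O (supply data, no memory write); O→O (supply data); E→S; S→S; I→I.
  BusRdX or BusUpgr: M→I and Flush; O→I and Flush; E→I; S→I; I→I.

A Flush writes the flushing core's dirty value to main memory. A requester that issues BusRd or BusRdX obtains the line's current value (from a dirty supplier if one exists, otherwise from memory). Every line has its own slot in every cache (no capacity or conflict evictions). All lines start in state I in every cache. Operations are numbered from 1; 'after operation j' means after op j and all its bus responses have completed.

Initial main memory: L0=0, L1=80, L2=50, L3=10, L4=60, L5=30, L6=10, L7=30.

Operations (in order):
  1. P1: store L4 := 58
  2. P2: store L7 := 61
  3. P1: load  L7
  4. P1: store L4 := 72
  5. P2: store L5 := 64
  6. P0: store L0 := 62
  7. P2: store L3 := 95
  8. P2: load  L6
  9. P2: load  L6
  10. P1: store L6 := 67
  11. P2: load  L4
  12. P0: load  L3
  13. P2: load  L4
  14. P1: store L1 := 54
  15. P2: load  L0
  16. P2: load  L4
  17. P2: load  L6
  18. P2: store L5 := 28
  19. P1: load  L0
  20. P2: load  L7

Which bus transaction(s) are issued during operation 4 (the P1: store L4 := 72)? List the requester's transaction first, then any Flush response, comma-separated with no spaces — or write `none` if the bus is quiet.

1. P1: store L4 := 58  bus=[BusRdX]  L4: P0=I P1=M P2=I  mem[L4]=60
2. P2: store L7 := 61  bus=[BusRdX]  L7: P0=I P1=I P2=M  mem[L7]=30
3. P1: load  L7  bus=[BusRd]  L7: P0=I P1=S P2=O  mem[L7]=30
4. P1: store L4 := 72  bus=[-]  L4: P0=I P1=M P2=I  mem[L4]=60
5. P2: store L5 := 64  bus=[BusRdX]  L5: P0=I P1=I P2=M  mem[L5]=30
6. P0: store L0 := 62  bus=[BusRdX]  L0: P0=M P1=I P2=I  mem[L0]=0
7. P2: store L3 := 95  bus=[BusRdX]  L3: P0=I P1=I P2=M  mem[L3]=10
8. P2: load  L6  bus=[BusRd]  L6: P0=I P1=I P2=E  mem[L6]=10
9. P2: load  L6  bus=[-]  L6: P0=I P1=I P2=E  mem[L6]=10
10. P1: store L6 := 67  bus=[BusRdX]  L6: P0=I P1=M P2=I  mem[L6]=10
11. P2: load  L4  bus=[BusRd]  L4: P0=I P1=O P2=S  mem[L4]=60
12. P0: load  L3  bus=[BusRd]  L3: P0=S P1=I P2=O  mem[L3]=10
13. P2: load  L4  bus=[-]  L4: P0=I P1=O P2=S  mem[L4]=60
14. P1: store L1 := 54  bus=[BusRdX]  L1: P0=I P1=M P2=I  mem[L1]=80
15. P2: load  L0  bus=[BusRd]  L0: P0=O P1=I P2=S  mem[L0]=0
16. P2: load  L4  bus=[-]  L4: P0=I P1=O P2=S  mem[L4]=60
17. P2: load  L6  bus=[BusRd]  L6: P0=I P1=O P2=S  mem[L6]=10
18. P2: store L5 := 28  bus=[-]  L5: P0=I P1=I P2=M  mem[L5]=30
19. P1: load  L0  bus=[BusRd]  L0: P0=O P1=S P2=S  mem[L0]=0
20. P2: load  L7  bus=[-]  L7: P0=I P1=S P2=O  mem[L7]=30

bus = none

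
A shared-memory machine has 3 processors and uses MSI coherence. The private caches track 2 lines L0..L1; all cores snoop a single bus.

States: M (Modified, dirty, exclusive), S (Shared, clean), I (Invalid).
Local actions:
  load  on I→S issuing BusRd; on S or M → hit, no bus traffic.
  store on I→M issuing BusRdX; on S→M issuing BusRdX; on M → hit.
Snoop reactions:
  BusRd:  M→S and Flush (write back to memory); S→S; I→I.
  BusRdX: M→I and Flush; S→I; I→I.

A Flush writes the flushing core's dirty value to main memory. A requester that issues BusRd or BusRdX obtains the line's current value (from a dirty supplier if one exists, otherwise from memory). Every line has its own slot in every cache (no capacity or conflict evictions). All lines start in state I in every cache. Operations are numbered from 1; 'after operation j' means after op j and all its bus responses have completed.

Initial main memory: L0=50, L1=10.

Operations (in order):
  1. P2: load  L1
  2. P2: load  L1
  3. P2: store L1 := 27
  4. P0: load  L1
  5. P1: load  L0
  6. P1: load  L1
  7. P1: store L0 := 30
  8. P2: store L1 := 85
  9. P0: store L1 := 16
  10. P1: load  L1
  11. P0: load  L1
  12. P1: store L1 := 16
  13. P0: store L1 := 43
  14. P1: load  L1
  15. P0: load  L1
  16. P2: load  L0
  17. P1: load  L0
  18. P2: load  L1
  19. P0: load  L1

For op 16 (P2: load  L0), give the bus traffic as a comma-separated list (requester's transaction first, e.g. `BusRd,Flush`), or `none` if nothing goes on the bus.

[1] P2: load  L1 | P0:I, P1:I, P2:S(10) | bus: BusRd
[2] P2: load  L1 | P0:I, P1:I, P2:S(10) | bus: none
[3] P2: store L1 := 27 | P0:I, P1:I, P2:M(27) | bus: BusRdX
[4] P0: load  L1 | P0:S(27), P1:I, P2:S(27) | bus: BusRd,Flush
[5] P1: load  L0 | P0:I, P1:S(50), P2:I | bus: BusRd
[6] P1: load  L1 | P0:S(27), P1:S(27), P2:S(27) | bus: BusRd
[7] P1: store L0 := 30 | P0:I, P1:M(30), P2:I | bus: BusRdX
[8] P2: store L1 := 85 | P0:I, P1:I, P2:M(85) | bus: BusRdX
[9] P0: store L1 := 16 | P0:M(16), P1:I, P2:I | bus: BusRdX,Flush
[10] P1: load  L1 | P0:S(16), P1:S(16), P2:I | bus: BusRd,Flush
[11] P0: load  L1 | P0:S(16), P1:S(16), P2:I | bus: none
[12] P1: store L1 := 16 | P0:I, P1:M(16), P2:I | bus: BusRdX
[13] P0: store L1 := 43 | P0:M(43), P1:I, P2:I | bus: BusRdX,Flush
[14] P1: load  L1 | P0:S(43), P1:S(43), P2:I | bus: BusRd,Flush
[15] P0: load  L1 | P0:S(43), P1:S(43), P2:I | bus: none
[16] P2: load  L0 | P0:I, P1:S(30), P2:S(30) | bus: BusRd,Flush
[17] P1: load  L0 | P0:I, P1:S(30), P2:S(30) | bus: none
[18] P2: load  L1 | P0:S(43), P1:S(43), P2:S(43) | bus: BusRd
[19] P0: load  L1 | P0:S(43), P1:S(43), P2:S(43) | bus: none

bus = BusRd,Flush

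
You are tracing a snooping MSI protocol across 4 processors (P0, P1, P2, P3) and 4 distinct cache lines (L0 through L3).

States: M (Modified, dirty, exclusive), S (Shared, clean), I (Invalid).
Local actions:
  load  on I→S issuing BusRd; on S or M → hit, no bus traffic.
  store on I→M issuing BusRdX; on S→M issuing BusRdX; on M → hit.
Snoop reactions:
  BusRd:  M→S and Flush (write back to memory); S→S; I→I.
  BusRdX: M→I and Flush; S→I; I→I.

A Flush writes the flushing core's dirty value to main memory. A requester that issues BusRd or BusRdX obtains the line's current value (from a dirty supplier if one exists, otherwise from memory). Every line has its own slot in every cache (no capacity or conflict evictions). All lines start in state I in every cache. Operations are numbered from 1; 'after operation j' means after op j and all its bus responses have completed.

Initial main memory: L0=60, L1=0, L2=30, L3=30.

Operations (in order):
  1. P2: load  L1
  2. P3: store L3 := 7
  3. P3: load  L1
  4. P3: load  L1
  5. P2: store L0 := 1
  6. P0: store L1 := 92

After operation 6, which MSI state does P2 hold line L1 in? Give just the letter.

  op1 P2: load  L1 → I/I/S/I on L1; bus BusRd; mem=0
  op2 P3: store L3 := 7 → I/I/I/M on L3; bus BusRdX; mem=30
  op3 P3: load  L1 → I/I/S/S on L1; bus BusRd; mem=0
  op4 P3: load  L1 → I/I/S/S on L1; bus (none); mem=0
  op5 P2: store L0 := 1 → I/I/M/I on L0; bus BusRdX; mem=60
  op6 P0: store L1 := 92 → M/I/I/I on L1; bus BusRdX; mem=0

state = I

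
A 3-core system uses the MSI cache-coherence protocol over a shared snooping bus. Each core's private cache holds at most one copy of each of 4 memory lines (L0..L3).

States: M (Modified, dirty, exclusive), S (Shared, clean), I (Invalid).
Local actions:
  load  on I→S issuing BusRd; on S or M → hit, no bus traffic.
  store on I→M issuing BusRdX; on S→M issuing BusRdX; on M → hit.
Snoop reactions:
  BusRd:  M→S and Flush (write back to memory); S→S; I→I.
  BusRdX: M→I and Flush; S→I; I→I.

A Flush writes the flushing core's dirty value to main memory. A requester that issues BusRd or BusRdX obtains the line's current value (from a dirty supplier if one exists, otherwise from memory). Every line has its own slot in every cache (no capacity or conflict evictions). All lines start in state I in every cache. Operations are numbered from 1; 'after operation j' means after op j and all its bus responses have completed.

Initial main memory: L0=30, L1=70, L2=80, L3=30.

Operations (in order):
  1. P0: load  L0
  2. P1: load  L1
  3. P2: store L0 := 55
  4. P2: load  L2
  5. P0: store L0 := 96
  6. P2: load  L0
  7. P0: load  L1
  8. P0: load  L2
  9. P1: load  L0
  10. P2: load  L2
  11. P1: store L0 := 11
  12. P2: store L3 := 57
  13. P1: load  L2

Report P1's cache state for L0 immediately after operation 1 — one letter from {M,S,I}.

  op1 P0: load  L0 → S/I/I on L0; bus BusRd; mem=30
  op2 P1: load  L1 → I/S/I on L1; bus BusRd; mem=70
  op3 P2: store L0 := 55 → I/I/M on L0; bus BusRdX; mem=30
  op4 P2: load  L2 → I/I/S on L2; bus BusRd; mem=80
  op5 P0: store L0 := 96 → M/I/I on L0; bus BusRdX Flush; mem=55
  op6 P2: load  L0 → S/I/S on L0; bus BusRd Flush; mem=96
  op7 P0: load  L1 → S/S/I on L1; bus BusRd; mem=70
  op8 P0: load  L2 → S/I/S on L2; bus BusRd; mem=80
  op9 P1: load  L0 → S/S/S on L0; bus BusRd; mem=96
  op10 P2: load  L2 → S/I/S on L2; bus (none); mem=80
  op11 P1: store L0 := 11 → I/M/I on L0; bus BusRdX; mem=96
  op12 P2: store L3 := 57 → I/I/M on L3; bus BusRdX; mem=30
  op13 P1: load  L2 → S/S/S on L2; bus BusRd; mem=80

state = I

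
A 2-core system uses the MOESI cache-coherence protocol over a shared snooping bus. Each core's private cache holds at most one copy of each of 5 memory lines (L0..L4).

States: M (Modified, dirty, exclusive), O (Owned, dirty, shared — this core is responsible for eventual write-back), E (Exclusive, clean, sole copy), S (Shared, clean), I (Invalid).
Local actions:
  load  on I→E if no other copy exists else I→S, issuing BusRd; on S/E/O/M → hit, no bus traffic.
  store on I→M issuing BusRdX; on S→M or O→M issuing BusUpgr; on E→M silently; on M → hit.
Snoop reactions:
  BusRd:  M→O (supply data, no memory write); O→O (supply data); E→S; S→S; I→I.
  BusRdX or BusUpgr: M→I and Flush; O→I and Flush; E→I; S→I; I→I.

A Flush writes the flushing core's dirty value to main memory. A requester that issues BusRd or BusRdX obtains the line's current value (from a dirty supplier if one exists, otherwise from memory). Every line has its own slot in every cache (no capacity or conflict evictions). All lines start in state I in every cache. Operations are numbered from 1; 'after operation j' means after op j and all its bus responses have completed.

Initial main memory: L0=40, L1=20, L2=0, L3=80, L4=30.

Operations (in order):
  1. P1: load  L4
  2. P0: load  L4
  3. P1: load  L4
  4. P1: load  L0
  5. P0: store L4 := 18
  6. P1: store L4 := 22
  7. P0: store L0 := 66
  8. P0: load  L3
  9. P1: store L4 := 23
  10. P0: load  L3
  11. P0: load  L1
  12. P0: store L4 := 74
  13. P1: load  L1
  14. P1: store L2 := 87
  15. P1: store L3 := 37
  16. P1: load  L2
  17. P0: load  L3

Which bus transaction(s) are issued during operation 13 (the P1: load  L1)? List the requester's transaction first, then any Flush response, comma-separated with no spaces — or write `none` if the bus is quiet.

[1] P1: load  L4 | P0:I, P1:E(30) | bus: BusRd
[2] P0: load  L4 | P0:S(30), P1:S(30) | bus: BusRd
[3] P1: load  L4 | P0:S(30), P1:S(30) | bus: none
[4] P1: load  L0 | P0:I, P1:E(40) | bus: BusRd
[5] P0: store L4 := 18 | P0:M(18), P1:I | bus: BusUpgr
[6] P1: store L4 := 22 | P0:I, P1:M(22) | bus: BusRdX,Flush
[7] P0: store L0 := 66 | P0:M(66), P1:I | bus: BusRdX
[8] P0: load  L3 | P0:E(80), P1:I | bus: BusRd
[9] P1: store L4 := 23 | P0:I, P1:M(23) | bus: none
[10] P0: load  L3 | P0:E(80), P1:I | bus: none
[11] P0: load  L1 | P0:E(20), P1:I | bus: BusRd
[12] P0: store L4 := 74 | P0:M(74), P1:I | bus: BusRdX,Flush
[13] P1: load  L1 | P0:S(20), P1:S(20) | bus: BusRd
[14] P1: store L2 := 87 | P0:I, P1:M(87) | bus: BusRdX
[15] P1: store L3 := 37 | P0:I, P1:M(37) | bus: BusRdX
[16] P1: load  L2 | P0:I, P1:M(87) | bus: none
[17] P0: load  L3 | P0:S(37), P1:O(37) | bus: BusRd

bus = BusRd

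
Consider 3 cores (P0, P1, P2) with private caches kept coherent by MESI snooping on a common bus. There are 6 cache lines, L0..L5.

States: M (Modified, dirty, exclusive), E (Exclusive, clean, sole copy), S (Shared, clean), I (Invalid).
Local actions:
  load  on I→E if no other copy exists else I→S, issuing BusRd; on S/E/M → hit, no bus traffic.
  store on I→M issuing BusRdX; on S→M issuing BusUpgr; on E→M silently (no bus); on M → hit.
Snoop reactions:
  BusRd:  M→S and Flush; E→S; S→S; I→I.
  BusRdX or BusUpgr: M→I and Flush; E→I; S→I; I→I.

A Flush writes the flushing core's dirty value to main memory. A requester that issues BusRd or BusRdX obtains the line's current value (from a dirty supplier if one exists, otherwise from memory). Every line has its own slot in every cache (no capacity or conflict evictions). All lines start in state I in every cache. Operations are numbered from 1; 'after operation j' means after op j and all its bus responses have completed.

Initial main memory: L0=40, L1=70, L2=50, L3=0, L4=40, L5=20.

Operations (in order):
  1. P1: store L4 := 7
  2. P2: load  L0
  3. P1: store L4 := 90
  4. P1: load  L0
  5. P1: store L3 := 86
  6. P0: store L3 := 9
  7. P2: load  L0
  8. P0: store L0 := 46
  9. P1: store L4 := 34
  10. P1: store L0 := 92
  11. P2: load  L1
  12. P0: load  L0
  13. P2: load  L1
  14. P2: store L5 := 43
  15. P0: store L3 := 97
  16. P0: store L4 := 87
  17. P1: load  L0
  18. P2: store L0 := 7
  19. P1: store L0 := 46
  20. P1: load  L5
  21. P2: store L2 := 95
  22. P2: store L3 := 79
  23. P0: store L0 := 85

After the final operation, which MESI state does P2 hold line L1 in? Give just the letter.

step 1: P1: store L4 := 7  ⟶  IMI  (L4)  txn=BusRdX  M[L4]=40
step 2: P2: load  L0  ⟶  IIE  (L0)  txn=BusRd  M[L0]=40
step 3: P1: store L4 := 90  ⟶  IMI  (L4)  txn=∅  M[L4]=40
step 4: P1: load  L0  ⟶  ISS  (L0)  txn=BusRd  M[L0]=40
step 5: P1: store L3 := 86  ⟶  IMI  (L3)  txn=BusRdX  M[L3]=0
step 6: P0: store L3 := 9  ⟶  MII  (L3)  txn=BusRdX+Flush  M[L3]=86
step 7: P2: load  L0  ⟶  ISS  (L0)  txn=∅  M[L0]=40
step 8: P0: store L0 := 46  ⟶  MII  (L0)  txn=BusRdX  M[L0]=40
step 9: P1: store L4 := 34  ⟶  IMI  (L4)  txn=∅  M[L4]=40
step 10: P1: store L0 := 92  ⟶  IMI  (L0)  txn=BusRdX+Flush  M[L0]=46
step 11: P2: load  L1  ⟶  IIE  (L1)  txn=BusRd  M[L1]=70
step 12: P0: load  L0  ⟶  SSI  (L0)  txn=BusRd+Flush  M[L0]=92
step 13: P2: load  L1  ⟶  IIE  (L1)  txn=∅  M[L1]=70
step 14: P2: store L5 := 43  ⟶  IIM  (L5)  txn=BusRdX  M[L5]=20
step 15: P0: store L3 := 97  ⟶  MII  (L3)  txn=∅  M[L3]=86
step 16: P0: store L4 := 87  ⟶  MII  (L4)  txn=BusRdX+Flush  M[L4]=34
step 17: P1: load  L0  ⟶  SSI  (L0)  txn=∅  M[L0]=92
step 18: P2: store L0 := 7  ⟶  IIM  (L0)  txn=BusRdX  M[L0]=92
step 19: P1: store L0 := 46  ⟶  IMI  (L0)  txn=BusRdX+Flush  M[L0]=7
step 20: P1: load  L5  ⟶  ISS  (L5)  txn=BusRd+Flush  M[L5]=43
step 21: P2: store L2 := 95  ⟶  IIM  (L2)  txn=BusRdX  M[L2]=50
step 22: P2: store L3 := 79  ⟶  IIM  (L3)  txn=BusRdX+Flush  M[L3]=97
step 23: P0: store L0 := 85  ⟶  MII  (L0)  txn=BusRdX+Flush  M[L0]=46

state = E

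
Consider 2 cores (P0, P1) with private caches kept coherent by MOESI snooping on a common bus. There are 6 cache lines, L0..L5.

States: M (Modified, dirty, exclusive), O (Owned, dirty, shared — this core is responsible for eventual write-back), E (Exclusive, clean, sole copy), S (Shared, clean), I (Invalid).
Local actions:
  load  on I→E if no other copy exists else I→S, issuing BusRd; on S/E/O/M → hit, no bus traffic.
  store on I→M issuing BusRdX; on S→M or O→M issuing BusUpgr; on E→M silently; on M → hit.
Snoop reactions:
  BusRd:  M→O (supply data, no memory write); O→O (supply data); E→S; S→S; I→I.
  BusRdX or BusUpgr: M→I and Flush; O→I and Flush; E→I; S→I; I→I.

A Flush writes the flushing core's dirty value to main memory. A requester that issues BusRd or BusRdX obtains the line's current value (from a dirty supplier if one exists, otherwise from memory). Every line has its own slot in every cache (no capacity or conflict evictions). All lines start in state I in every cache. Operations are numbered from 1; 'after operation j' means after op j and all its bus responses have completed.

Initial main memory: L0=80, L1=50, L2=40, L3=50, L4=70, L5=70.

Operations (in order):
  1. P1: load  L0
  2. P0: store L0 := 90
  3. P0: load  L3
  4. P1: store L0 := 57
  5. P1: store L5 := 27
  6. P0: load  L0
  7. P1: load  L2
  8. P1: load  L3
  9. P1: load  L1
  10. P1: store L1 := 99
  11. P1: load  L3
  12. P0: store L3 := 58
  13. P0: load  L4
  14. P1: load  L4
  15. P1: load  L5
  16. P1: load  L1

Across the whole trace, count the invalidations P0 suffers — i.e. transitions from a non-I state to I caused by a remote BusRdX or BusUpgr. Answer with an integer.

invalidations = 1

step 1: P1: load  L0  ⟶  IE  (L0)  txn=BusRd  M[L0]=80
step 2: P0: store L0 := 90  ⟶  MI  (L0)  txn=BusRdX  M[L0]=80
step 3: P0: load  L3  ⟶  EI  (L3)  txn=BusRd  M[L3]=50
step 4: P1: store L0 := 57  ⟶  IM  (L0)  txn=BusRdX+Flush  M[L0]=90
step 5: P1: store L5 := 27  ⟶  IM  (L5)  txn=BusRdX  M[L5]=70
step 6: P0: load  L0  ⟶  SO  (L0)  txn=BusRd  M[L0]=90
step 7: P1: load  L2  ⟶  IE  (L2)  txn=BusRd  M[L2]=40
step 8: P1: load  L3  ⟶  SS  (L3)  txn=BusRd  M[L3]=50
step 9: P1: load  L1  ⟶  IE  (L1)  txn=BusRd  M[L1]=50
step 10: P1: store L1 := 99  ⟶  IM  (L1)  txn=∅  M[L1]=50
step 11: P1: load  L3  ⟶  SS  (L3)  txn=∅  M[L3]=50
step 12: P0: store L3 := 58  ⟶  MI  (L3)  txn=BusUpgr  M[L3]=50
step 13: P0: load  L4  ⟶  EI  (L4)  txn=BusRd  M[L4]=70
step 14: P1: load  L4  ⟶  SS  (L4)  txn=BusRd  M[L4]=70
step 15: P1: load  L5  ⟶  IM  (L5)  txn=∅  M[L5]=70
step 16: P1: load  L1  ⟶  IM  (L1)  txn=∅  M[L1]=50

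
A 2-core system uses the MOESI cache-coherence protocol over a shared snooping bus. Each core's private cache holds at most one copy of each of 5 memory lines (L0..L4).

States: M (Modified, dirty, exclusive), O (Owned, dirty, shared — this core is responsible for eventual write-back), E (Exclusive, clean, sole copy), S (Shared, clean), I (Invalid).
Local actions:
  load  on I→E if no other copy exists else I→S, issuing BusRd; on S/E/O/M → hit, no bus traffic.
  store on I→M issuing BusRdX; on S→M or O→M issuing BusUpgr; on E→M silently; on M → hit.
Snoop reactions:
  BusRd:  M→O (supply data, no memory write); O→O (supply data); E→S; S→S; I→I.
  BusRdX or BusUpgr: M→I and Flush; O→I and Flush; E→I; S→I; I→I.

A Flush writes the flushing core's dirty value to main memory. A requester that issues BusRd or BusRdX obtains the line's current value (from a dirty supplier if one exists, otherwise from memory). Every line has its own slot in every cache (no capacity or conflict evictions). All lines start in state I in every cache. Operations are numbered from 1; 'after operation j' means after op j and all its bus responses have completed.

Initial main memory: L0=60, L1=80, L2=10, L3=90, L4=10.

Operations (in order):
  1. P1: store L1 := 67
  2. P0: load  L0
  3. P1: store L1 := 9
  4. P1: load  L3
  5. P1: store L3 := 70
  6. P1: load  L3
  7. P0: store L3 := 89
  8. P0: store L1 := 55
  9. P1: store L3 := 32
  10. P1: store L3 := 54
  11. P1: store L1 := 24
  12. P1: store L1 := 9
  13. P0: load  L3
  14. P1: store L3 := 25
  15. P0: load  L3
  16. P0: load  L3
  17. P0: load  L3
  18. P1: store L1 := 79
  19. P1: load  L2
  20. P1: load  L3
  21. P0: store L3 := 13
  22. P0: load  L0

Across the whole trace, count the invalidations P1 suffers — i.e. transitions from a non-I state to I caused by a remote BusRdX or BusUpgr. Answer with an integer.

  op1 P1: store L1 := 67 → I/M on L1; bus BusRdX; mem=80
  op2 P0: load  L0 → E/I on L0; bus BusRd; mem=60
  op3 P1: store L1 := 9 → I/M on L1; bus (none); mem=80
  op4 P1: load  L3 → I/E on L3; bus BusRd; mem=90
  op5 P1: store L3 := 70 → I/M on L3; bus (none); mem=90
  op6 P1: load  L3 → I/M on L3; bus (none); mem=90
  op7 P0: store L3 := 89 → M/I on L3; bus BusRdX Flush; mem=70
  op8 P0: store L1 := 55 → M/I on L1; bus BusRdX Flush; mem=9
  op9 P1: store L3 := 32 → I/M on L3; bus BusRdX Flush; mem=89
  op10 P1: store L3 := 54 → I/M on L3; bus (none); mem=89
  op11 P1: store L1 := 24 → I/M on L1; bus BusRdX Flush; mem=55
  op12 P1: store L1 := 9 → I/M on L1; bus (none); mem=55
  op13 P0: load  L3 → S/O on L3; bus BusRd; mem=89
  op14 P1: store L3 := 25 → I/M on L3; bus BusUpgr; mem=89
  op15 P0: load  L3 → S/O on L3; bus BusRd; mem=89
  op16 P0: load  L3 → S/O on L3; bus (none); mem=89
  op17 P0: load  L3 → S/O on L3; bus (none); mem=89
  op18 P1: store L1 := 79 → I/M on L1; bus (none); mem=55
  op19 P1: load  L2 → I/E on L2; bus BusRd; mem=10
  op20 P1: load  L3 → S/O on L3; bus (none); mem=89
  op21 P0: store L3 := 13 → M/I on L3; bus BusUpgr Flush; mem=25
  op22 P0: load  L0 → E/I on L0; bus (none); mem=60

invalidations = 3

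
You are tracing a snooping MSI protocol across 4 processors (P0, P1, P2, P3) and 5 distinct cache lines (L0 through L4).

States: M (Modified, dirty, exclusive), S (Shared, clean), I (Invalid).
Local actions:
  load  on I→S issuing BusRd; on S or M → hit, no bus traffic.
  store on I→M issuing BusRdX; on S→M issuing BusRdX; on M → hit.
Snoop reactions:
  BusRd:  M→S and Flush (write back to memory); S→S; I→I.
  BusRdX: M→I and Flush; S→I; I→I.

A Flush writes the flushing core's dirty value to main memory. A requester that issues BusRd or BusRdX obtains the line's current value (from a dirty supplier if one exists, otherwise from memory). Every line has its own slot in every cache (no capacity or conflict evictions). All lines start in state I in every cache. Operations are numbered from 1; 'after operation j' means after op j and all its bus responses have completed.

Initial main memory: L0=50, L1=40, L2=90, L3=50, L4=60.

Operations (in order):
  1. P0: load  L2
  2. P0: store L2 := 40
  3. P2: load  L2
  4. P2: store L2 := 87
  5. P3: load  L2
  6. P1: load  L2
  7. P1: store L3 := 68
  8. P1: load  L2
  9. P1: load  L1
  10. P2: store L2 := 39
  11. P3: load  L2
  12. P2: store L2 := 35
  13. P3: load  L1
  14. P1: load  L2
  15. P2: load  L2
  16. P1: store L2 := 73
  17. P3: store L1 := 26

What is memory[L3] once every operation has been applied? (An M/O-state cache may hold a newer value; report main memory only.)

[1] P0: load  L2 | P0:S(90), P1:I, P2:I, P3:I | bus: BusRd
[2] P0: store L2 := 40 | P0:M(40), P1:I, P2:I, P3:I | bus: BusRdX
[3] P2: load  L2 | P0:S(40), P1:I, P2:S(40), P3:I | bus: BusRd,Flush
[4] P2: store L2 := 87 | P0:I, P1:I, P2:M(87), P3:I | bus: BusRdX
[5] P3: load  L2 | P0:I, P1:I, P2:S(87), P3:S(87) | bus: BusRd,Flush
[6] P1: load  L2 | P0:I, P1:S(87), P2:S(87), P3:S(87) | bus: BusRd
[7] P1: store L3 := 68 | P0:I, P1:M(68), P2:I, P3:I | bus: BusRdX
[8] P1: load  L2 | P0:I, P1:S(87), P2:S(87), P3:S(87) | bus: none
[9] P1: load  L1 | P0:I, P1:S(40), P2:I, P3:I | bus: BusRd
[10] P2: store L2 := 39 | P0:I, P1:I, P2:M(39), P3:I | bus: BusRdX
[11] P3: load  L2 | P0:I, P1:I, P2:S(39), P3:S(39) | bus: BusRd,Flush
[12] P2: store L2 := 35 | P0:I, P1:I, P2:M(35), P3:I | bus: BusRdX
[13] P3: load  L1 | P0:I, P1:S(40), P2:I, P3:S(40) | bus: BusRd
[14] P1: load  L2 | P0:I, P1:S(35), P2:S(35), P3:I | bus: BusRd,Flush
[15] P2: load  L2 | P0:I, P1:S(35), P2:S(35), P3:I | bus: none
[16] P1: store L2 := 73 | P0:I, P1:M(73), P2:I, P3:I | bus: BusRdX
[17] P3: store L1 := 26 | P0:I, P1:I, P2:I, P3:M(26) | bus: BusRdX

memory[L3] = 50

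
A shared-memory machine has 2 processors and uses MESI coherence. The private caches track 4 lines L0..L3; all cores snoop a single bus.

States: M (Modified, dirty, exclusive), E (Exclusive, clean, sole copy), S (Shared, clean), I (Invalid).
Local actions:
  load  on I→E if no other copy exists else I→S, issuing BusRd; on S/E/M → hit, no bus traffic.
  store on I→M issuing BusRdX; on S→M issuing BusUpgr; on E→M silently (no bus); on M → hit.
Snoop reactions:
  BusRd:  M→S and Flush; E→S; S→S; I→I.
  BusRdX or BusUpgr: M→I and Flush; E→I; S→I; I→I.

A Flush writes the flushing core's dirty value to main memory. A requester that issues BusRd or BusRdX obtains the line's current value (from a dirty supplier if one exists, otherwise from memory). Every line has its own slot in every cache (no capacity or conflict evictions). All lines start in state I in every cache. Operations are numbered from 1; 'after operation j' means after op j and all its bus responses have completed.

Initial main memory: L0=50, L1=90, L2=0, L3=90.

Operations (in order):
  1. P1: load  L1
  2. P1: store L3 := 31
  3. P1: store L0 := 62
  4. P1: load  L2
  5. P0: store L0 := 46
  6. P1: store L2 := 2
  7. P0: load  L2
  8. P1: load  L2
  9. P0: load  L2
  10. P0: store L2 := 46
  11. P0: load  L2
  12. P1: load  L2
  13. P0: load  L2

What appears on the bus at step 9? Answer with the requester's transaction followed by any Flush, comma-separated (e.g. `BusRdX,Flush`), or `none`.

bus = none

[1] P1: load  L1 | P0:I, P1:E(90) | bus: BusRd
[2] P1: store L3 := 31 | P0:I, P1:M(31) | bus: BusRdX
[3] P1: store L0 := 62 | P0:I, P1:M(62) | bus: BusRdX
[4] P1: load  L2 | P0:I, P1:E(0) | bus: BusRd
[5] P0: store L0 := 46 | P0:M(46), P1:I | bus: BusRdX,Flush
[6] P1: store L2 := 2 | P0:I, P1:M(2) | bus: none
[7] P0: load  L2 | P0:S(2), P1:S(2) | bus: BusRd,Flush
[8] P1: load  L2 | P0:S(2), P1:S(2) | bus: none
[9] P0: load  L2 | P0:S(2), P1:S(2) | bus: none
[10] P0: store L2 := 46 | P0:M(46), P1:I | bus: BusUpgr
[11] P0: load  L2 | P0:M(46), P1:I | bus: none
[12] P1: load  L2 | P0:S(46), P1:S(46) | bus: BusRd,Flush
[13] P0: load  L2 | P0:S(46), P1:S(46) | bus: none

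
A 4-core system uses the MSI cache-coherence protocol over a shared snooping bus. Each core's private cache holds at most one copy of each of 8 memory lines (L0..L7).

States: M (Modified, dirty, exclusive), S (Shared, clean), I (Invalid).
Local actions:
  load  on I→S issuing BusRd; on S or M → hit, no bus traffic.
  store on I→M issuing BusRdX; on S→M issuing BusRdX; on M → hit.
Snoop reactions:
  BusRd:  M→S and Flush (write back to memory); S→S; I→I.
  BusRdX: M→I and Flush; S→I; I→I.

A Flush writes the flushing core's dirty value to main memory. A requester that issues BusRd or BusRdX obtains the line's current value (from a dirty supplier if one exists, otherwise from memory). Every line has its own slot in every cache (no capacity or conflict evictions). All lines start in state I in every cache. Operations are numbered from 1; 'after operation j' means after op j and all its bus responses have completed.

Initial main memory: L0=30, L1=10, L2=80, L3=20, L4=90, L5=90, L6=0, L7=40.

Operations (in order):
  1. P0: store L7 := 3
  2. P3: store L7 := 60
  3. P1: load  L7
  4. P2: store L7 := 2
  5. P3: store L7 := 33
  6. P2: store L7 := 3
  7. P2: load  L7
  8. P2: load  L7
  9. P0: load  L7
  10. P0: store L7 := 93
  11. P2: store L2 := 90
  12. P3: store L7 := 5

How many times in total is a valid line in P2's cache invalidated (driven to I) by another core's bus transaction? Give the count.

1. P0: store L7 := 3  bus=[BusRdX]  L7: P0=M P1=I P2=I P3=I  mem[L7]=40
2. P3: store L7 := 60  bus=[BusRdX,Flush]  L7: P0=I P1=I P2=I P3=M  mem[L7]=3
3. P1: load  L7  bus=[BusRd,Flush]  L7: P0=I P1=S P2=I P3=S  mem[L7]=60
4. P2: store L7 := 2  bus=[BusRdX]  L7: P0=I P1=I P2=M P3=I  mem[L7]=60
5. P3: store L7 := 33  bus=[BusRdX,Flush]  L7: P0=I P1=I P2=I P3=M  mem[L7]=2
6. P2: store L7 := 3  bus=[BusRdX,Flush]  L7: P0=I P1=I P2=M P3=I  mem[L7]=33
7. P2: load  L7  bus=[-]  L7: P0=I P1=I P2=M P3=I  mem[L7]=33
8. P2: load  L7  bus=[-]  L7: P0=I P1=I P2=M P3=I  mem[L7]=33
9. P0: load  L7  bus=[BusRd,Flush]  L7: P0=S P1=I P2=S P3=I  mem[L7]=3
10. P0: store L7 := 93  bus=[BusRdX]  L7: P0=M P1=I P2=I P3=I  mem[L7]=3
11. P2: store L2 := 90  bus=[BusRdX]  L2: P0=I P1=I P2=M P3=I  mem[L2]=80
12. P3: store L7 := 5  bus=[BusRdX,Flush]  L7: P0=I P1=I P2=I P3=M  mem[L7]=93

invalidations = 2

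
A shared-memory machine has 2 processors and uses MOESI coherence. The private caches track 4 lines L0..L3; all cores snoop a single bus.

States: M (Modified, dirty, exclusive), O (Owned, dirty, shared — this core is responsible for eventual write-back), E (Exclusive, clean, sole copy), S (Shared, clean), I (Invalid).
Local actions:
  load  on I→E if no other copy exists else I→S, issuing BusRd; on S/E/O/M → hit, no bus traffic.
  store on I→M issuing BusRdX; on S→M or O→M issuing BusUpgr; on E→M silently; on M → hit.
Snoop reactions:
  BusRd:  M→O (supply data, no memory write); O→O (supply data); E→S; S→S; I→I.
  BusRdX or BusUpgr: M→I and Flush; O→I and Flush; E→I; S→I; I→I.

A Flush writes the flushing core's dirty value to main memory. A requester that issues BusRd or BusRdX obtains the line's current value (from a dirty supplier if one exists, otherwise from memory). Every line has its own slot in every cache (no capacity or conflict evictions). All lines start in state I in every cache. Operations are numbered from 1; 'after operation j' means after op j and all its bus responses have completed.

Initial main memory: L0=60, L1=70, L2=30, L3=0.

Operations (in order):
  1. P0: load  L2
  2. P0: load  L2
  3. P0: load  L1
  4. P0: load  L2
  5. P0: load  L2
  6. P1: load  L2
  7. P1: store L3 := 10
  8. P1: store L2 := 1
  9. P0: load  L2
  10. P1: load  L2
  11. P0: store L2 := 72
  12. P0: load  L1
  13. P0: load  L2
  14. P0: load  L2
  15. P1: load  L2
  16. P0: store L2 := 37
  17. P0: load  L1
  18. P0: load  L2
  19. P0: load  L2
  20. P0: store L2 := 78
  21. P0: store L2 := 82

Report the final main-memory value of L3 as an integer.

  op1 P0: load  L2 → E/I on L2; bus BusRd; mem=30
  op2 P0: load  L2 → E/I on L2; bus (none); mem=30
  op3 P0: load  L1 → E/I on L1; bus BusRd; mem=70
  op4 P0: load  L2 → E/I on L2; bus (none); mem=30
  op5 P0: load  L2 → E/I on L2; bus (none); mem=30
  op6 P1: load  L2 → S/S on L2; bus BusRd; mem=30
  op7 P1: store L3 := 10 → I/M on L3; bus BusRdX; mem=0
  op8 P1: store L2 := 1 → I/M on L2; bus BusUpgr; mem=30
  op9 P0: load  L2 → S/O on L2; bus BusRd; mem=30
  op10 P1: load  L2 → S/O on L2; bus (none); mem=30
  op11 P0: store L2 := 72 → M/I on L2; bus BusUpgr Flush; mem=1
  op12 P0: load  L1 → E/I on L1; bus (none); mem=70
  op13 P0: load  L2 → M/I on L2; bus (none); mem=1
  op14 P0: load  L2 → M/I on L2; bus (none); mem=1
  op15 P1: load  L2 → O/S on L2; bus BusRd; mem=1
  op16 P0: store L2 := 37 → M/I on L2; bus BusUpgr; mem=1
  op17 P0: load  L1 → E/I on L1; bus (none); mem=70
  op18 P0: load  L2 → M/I on L2; bus (none); mem=1
  op19 P0: load  L2 → M/I on L2; bus (none); mem=1
  op20 P0: store L2 := 78 → M/I on L2; bus (none); mem=1
  op21 P0: store L2 := 82 → M/I on L2; bus (none); mem=1

memory[L3] = 0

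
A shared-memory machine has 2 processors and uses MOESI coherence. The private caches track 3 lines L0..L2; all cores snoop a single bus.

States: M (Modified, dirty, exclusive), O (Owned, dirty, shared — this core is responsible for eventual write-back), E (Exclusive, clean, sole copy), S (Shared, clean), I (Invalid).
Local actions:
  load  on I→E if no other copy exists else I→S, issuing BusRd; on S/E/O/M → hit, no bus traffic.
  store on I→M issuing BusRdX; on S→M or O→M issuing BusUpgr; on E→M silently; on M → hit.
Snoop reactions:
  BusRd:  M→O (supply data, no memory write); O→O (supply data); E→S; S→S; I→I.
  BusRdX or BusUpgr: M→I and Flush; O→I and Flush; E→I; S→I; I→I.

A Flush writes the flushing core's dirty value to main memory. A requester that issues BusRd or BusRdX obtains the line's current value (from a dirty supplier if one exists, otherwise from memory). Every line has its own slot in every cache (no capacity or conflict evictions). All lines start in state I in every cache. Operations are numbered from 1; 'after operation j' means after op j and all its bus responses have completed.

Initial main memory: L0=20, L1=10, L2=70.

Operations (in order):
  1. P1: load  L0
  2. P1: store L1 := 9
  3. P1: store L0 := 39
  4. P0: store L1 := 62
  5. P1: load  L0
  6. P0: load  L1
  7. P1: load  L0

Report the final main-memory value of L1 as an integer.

memory[L1] = 9

1. P1: load  L0  bus=[BusRd]  L0: P0=I P1=E  mem[L0]=20
2. P1: store L1 := 9  bus=[BusRdX]  L1: P0=I P1=M  mem[L1]=10
3. P1: store L0 := 39  bus=[-]  L0: P0=I P1=M  mem[L0]=20
4. P0: store L1 := 62  bus=[BusRdX,Flush]  L1: P0=M P1=I  mem[L1]=9
5. P1: load  L0  bus=[-]  L0: P0=I P1=M  mem[L0]=20
6. P0: load  L1  bus=[-]  L1: P0=M P1=I  mem[L1]=9
7. P1: load  L0  bus=[-]  L0: P0=I P1=M  mem[L0]=20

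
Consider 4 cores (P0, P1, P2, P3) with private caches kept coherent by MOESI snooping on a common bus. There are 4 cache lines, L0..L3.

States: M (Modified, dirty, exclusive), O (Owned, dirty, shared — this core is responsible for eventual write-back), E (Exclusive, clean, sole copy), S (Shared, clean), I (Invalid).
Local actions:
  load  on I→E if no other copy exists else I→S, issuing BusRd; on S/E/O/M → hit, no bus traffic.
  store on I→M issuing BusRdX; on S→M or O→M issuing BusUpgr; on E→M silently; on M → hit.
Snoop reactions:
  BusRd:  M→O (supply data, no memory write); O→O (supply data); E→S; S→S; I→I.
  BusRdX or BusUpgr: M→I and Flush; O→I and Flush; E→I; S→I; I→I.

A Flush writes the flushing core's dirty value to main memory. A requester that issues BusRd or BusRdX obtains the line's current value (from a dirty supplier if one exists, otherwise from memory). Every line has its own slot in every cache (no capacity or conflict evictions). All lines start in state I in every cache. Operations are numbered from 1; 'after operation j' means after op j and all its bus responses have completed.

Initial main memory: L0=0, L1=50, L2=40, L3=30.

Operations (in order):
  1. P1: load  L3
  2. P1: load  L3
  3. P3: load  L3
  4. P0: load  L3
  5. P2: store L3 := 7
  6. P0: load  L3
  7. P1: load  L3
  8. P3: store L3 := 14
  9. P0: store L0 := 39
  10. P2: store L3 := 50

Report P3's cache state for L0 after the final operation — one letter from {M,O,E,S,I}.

state = I

step 1: P1: load  L3  ⟶  IEII  (L3)  txn=BusRd  M[L3]=30
step 2: P1: load  L3  ⟶  IEII  (L3)  txn=∅  M[L3]=30
step 3: P3: load  L3  ⟶  ISIS  (L3)  txn=BusRd  M[L3]=30
step 4: P0: load  L3  ⟶  SSIS  (L3)  txn=BusRd  M[L3]=30
step 5: P2: store L3 := 7  ⟶  IIMI  (L3)  txn=BusRdX  M[L3]=30
step 6: P0: load  L3  ⟶  SIOI  (L3)  txn=BusRd  M[L3]=30
step 7: P1: load  L3  ⟶  SSOI  (L3)  txn=BusRd  M[L3]=30
step 8: P3: store L3 := 14  ⟶  IIIM  (L3)  txn=BusRdX+Flush  M[L3]=7
step 9: P0: store L0 := 39  ⟶  MIII  (L0)  txn=BusRdX  M[L0]=0
step 10: P2: store L3 := 50  ⟶  IIMI  (L3)  txn=BusRdX+Flush  M[L3]=14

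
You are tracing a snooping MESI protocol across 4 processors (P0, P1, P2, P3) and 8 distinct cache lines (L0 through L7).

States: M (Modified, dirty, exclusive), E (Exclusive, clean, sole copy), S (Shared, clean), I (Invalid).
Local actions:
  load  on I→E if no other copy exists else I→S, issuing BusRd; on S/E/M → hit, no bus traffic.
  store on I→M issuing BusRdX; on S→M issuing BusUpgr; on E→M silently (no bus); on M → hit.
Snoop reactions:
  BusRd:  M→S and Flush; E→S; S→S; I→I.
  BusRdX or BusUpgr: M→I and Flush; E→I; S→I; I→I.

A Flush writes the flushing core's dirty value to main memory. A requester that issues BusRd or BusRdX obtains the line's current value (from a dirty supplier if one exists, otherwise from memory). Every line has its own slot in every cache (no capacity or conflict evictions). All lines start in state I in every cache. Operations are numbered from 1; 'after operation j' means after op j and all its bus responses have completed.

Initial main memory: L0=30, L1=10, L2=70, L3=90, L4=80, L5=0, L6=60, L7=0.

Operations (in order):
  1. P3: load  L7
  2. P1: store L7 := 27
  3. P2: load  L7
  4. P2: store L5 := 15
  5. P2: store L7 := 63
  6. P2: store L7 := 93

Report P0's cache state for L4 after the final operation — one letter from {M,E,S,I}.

1. P3: load  L7  bus=[BusRd]  L7: P0=I P1=I P2=I P3=E  mem[L7]=0
2. P1: store L7 := 27  bus=[BusRdX]  L7: P0=I P1=M P2=I P3=I  mem[L7]=0
3. P2: load  L7  bus=[BusRd,Flush]  L7: P0=I P1=S P2=S P3=I  mem[L7]=27
4. P2: store L5 := 15  bus=[BusRdX]  L5: P0=I P1=I P2=M P3=I  mem[L5]=0
5. P2: store L7 := 63  bus=[BusUpgr]  L7: P0=I P1=I P2=M P3=I  mem[L7]=27
6. P2: store L7 := 93  bus=[-]  L7: P0=I P1=I P2=M P3=I  mem[L7]=27

state = I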